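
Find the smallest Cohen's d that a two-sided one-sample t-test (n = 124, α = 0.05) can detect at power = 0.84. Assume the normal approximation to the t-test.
d ≈ 0.27

Minimum detectable effect (one-sample t-test, normal approximation):
d = (z_{α/2} + z_β) / √n
d = (1.960 + 0.994) / √124
d = 2.954 / 11.136
d ≈ 0.27

By Cohen's convention (0.2 small / 0.5 medium / 0.8 large): small effect.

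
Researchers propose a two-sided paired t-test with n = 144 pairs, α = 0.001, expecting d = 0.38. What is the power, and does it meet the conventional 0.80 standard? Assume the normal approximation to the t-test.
Power ≈ 0.90; the study is adequately powered (power ≥ 0.80)

Power calculation (paired t-test, normal approximation):
z_β = d · √n - z_{α/2}
z_β = 0.38 · √144 - 3.291
z_β = 0.38 · 12.000 - 3.291
z_β = 1.269

Power = Φ(z_β) = Φ(1.269) ≈ 0.898

Effect size d = 0.38 is small by Cohen's convention (0.2/0.5/0.8).

Threshold: power ≥ 0.80 is conventionally adequate.
Power ≈ 0.90 → the study is adequately powered (power ≥ 0.80).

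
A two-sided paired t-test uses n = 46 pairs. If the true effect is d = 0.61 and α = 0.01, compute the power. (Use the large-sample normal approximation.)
Power ≈ 0.94

Power calculation (paired t-test, normal approximation):
z_β = d · √n - z_{α/2}
z_β = 0.61 · √46 - 2.576
z_β = 0.61 · 6.782 - 2.576
z_β = 1.561

Power = Φ(z_β) = Φ(1.561) ≈ 0.941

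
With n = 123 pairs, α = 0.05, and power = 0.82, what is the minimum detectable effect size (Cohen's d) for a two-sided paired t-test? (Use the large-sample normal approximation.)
d ≈ 0.26

Minimum detectable effect (paired t-test, normal approximation):
d = (z_{α/2} + z_β) / √n
d = (1.960 + 0.915) / √123
d = 2.875 / 11.091
d ≈ 0.26

By Cohen's convention (0.2 small / 0.5 medium / 0.8 large): small effect.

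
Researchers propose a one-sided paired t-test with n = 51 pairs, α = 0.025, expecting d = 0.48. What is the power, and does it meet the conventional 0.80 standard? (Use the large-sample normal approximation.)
Power ≈ 0.93; the study is adequately powered (power ≥ 0.80)

Power calculation (paired t-test, normal approximation):
z_β = d · √n - z_α
z_β = 0.48 · √51 - 1.960
z_β = 0.48 · 7.141 - 1.960
z_β = 1.468

Power = Φ(z_β) = Φ(1.468) ≈ 0.929

Effect size d = 0.48 is small by Cohen's convention (0.2/0.5/0.8).

Threshold: power ≥ 0.80 is conventionally adequate.
Power ≈ 0.93 → the study is adequately powered (power ≥ 0.80).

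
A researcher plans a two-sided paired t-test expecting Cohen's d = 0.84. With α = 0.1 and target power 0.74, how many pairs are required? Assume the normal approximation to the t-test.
n = 8 pairs

Sample size formula (paired t-test, normal approximation):
n = ((z_{α/2} + z_β) / d)²

z_{α/2} = 1.645 (for α = 0.1, two-sided)
z_β = 0.643 (for power = 0.74)
d = 0.84

n = ((1.645 + 0.643) / 0.84)²
n = (2.724)²
n ≈ 7.42
Round up to the next whole number: n = 8 pairs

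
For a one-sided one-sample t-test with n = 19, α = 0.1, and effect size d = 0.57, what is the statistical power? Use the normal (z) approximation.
Power ≈ 0.89

Power calculation (one-sample t-test, normal approximation):
z_β = d · √n - z_α
z_β = 0.57 · √19 - 1.282
z_β = 0.57 · 4.359 - 1.282
z_β = 1.203

Power = Φ(z_β) = Φ(1.203) ≈ 0.886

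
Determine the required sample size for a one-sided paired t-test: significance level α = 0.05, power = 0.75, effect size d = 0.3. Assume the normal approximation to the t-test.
n = 60 pairs

Sample size formula (paired t-test, normal approximation):
n = ((z_α + z_β) / d)²

z_α = 1.645 (for α = 0.05, one-sided)
z_β = 0.674 (for power = 0.75)
d = 0.3

n = ((1.645 + 0.674) / 0.3)²
n = (7.730)²
n ≈ 59.75
Round up to the next whole number: n = 60 pairs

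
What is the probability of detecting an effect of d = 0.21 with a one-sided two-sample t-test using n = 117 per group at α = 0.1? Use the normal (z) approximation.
Power ≈ 0.63

Power calculation (two-sample t-test, normal approximation):
z_β = d · √(n/2) - z_α
z_β = 0.21 · √(117/2) - 1.282
z_β = 0.21 · 7.649 - 1.282
z_β = 0.325

Power = Φ(z_β) = Φ(0.325) ≈ 0.627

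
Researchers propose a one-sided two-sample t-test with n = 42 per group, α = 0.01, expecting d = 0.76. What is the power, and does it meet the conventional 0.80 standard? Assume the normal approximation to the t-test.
Power ≈ 0.88; the study is adequately powered (power ≥ 0.80)

Power calculation (two-sample t-test, normal approximation):
z_β = d · √(n/2) - z_α
z_β = 0.76 · √(42/2) - 2.326
z_β = 0.76 · 4.583 - 2.326
z_β = 1.156

Power = Φ(z_β) = Φ(1.156) ≈ 0.876

Effect size d = 0.76 is medium by Cohen's convention (0.2/0.5/0.8).

Threshold: power ≥ 0.80 is conventionally adequate.
Power ≈ 0.88 → the study is adequately powered (power ≥ 0.80).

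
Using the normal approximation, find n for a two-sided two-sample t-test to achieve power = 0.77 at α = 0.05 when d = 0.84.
n = 21 per group

Sample size formula (two-sample t-test, normal approximation):
n = 2 · ((z_{α/2} + z_β) / d)²

z_{α/2} = 1.960 (for α = 0.05, two-sided)
z_β = 0.739 (for power = 0.77)
d = 0.84

n = 2 · ((1.960 + 0.739) / 0.84)²
n = 2 · (3.213)²
n ≈ 20.65
Round up to the next whole number: n = 21 per group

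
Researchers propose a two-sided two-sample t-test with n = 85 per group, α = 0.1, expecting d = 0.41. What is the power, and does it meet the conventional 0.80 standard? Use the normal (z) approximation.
Power ≈ 0.85; the study is adequately powered (power ≥ 0.80)

Power calculation (two-sample t-test, normal approximation):
z_β = d · √(n/2) - z_{α/2}
z_β = 0.41 · √(85/2) - 1.645
z_β = 0.41 · 6.519 - 1.645
z_β = 1.028

Power = Φ(z_β) = Φ(1.028) ≈ 0.848

Effect size d = 0.41 is small by Cohen's convention (0.2/0.5/0.8).

Threshold: power ≥ 0.80 is conventionally adequate.
Power ≈ 0.85 → the study is adequately powered (power ≥ 0.80).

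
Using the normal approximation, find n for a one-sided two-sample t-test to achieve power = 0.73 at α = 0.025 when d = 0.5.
n = 53 per group

Sample size formula (two-sample t-test, normal approximation):
n = 2 · ((z_α + z_β) / d)²

z_α = 1.960 (for α = 0.025, one-sided)
z_β = 0.613 (for power = 0.73)
d = 0.5

n = 2 · ((1.960 + 0.613) / 0.5)²
n = 2 · (5.146)²
n ≈ 52.96
Round up to the next whole number: n = 53 per group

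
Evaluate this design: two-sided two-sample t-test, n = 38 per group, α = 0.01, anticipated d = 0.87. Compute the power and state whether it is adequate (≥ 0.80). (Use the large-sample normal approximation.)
Power ≈ 0.89; the study is adequately powered (power ≥ 0.80)

Power calculation (two-sample t-test, normal approximation):
z_β = d · √(n/2) - z_{α/2}
z_β = 0.87 · √(38/2) - 2.576
z_β = 0.87 · 4.359 - 2.576
z_β = 1.216

Power = Φ(z_β) = Φ(1.216) ≈ 0.888

Effect size d = 0.87 is large by Cohen's convention (0.2/0.5/0.8).

Threshold: power ≥ 0.80 is conventionally adequate.
Power ≈ 0.89 → the study is adequately powered (power ≥ 0.80).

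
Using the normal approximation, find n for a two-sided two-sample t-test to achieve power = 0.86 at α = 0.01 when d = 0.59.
n = 77 per group

Sample size formula (two-sample t-test, normal approximation):
n = 2 · ((z_{α/2} + z_β) / d)²

z_{α/2} = 2.576 (for α = 0.01, two-sided)
z_β = 1.080 (for power = 0.86)
d = 0.59

n = 2 · ((2.576 + 1.080) / 0.59)²
n = 2 · (6.197)²
n ≈ 76.81
Round up to the next whole number: n = 77 per group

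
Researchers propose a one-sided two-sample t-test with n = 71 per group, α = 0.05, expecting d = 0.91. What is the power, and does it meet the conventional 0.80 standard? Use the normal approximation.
Power ≈ 1.00; the study is adequately powered (power ≥ 0.80)

Power calculation (two-sample t-test, normal approximation):
z_β = d · √(n/2) - z_α
z_β = 0.91 · √(71/2) - 1.645
z_β = 0.91 · 5.958 - 1.645
z_β = 3.777

Power = Φ(z_β) = Φ(3.777) ≈ 1.000

Effect size d = 0.91 is large by Cohen's convention (0.2/0.5/0.8).

Threshold: power ≥ 0.80 is conventionally adequate.
Power ≈ 1.00 → the study is adequately powered (power ≥ 0.80).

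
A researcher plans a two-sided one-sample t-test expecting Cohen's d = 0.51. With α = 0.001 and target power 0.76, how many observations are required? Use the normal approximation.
n = 62

Sample size formula (one-sample t-test, normal approximation):
n = ((z_{α/2} + z_β) / d)²

z_{α/2} = 3.291 (for α = 0.001, two-sided)
z_β = 0.706 (for power = 0.76)
d = 0.51

n = ((3.291 + 0.706) / 0.51)²
n = (7.837)²
n ≈ 61.42
Round up to the next whole number: n = 62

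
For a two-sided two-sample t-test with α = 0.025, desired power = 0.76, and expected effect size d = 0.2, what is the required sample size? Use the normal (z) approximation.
n = 435 per group

Sample size formula (two-sample t-test, normal approximation):
n = 2 · ((z_{α/2} + z_β) / d)²

z_{α/2} = 2.241 (for α = 0.025, two-sided)
z_β = 0.706 (for power = 0.76)
d = 0.2

n = 2 · ((2.241 + 0.706) / 0.2)²
n = 2 · (14.735)²
n ≈ 434.24
Round up to the next whole number: n = 435 per group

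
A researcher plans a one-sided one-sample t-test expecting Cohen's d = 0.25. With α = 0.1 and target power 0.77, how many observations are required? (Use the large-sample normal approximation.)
n = 66

Sample size formula (one-sample t-test, normal approximation):
n = ((z_α + z_β) / d)²

z_α = 1.282 (for α = 0.1, one-sided)
z_β = 0.739 (for power = 0.77)
d = 0.25

n = ((1.282 + 0.739) / 0.25)²
n = (8.084)²
n ≈ 65.35
Round up to the next whole number: n = 66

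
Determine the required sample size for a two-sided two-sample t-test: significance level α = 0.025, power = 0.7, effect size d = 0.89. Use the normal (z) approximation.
n = 20 per group

Sample size formula (two-sample t-test, normal approximation):
n = 2 · ((z_{α/2} + z_β) / d)²

z_{α/2} = 2.241 (for α = 0.025, two-sided)
z_β = 0.524 (for power = 0.7)
d = 0.89

n = 2 · ((2.241 + 0.524) / 0.89)²
n = 2 · (3.107)²
n ≈ 19.31
Round up to the next whole number: n = 20 per group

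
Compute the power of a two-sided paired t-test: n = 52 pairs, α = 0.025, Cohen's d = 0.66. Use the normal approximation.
Power ≈ 0.99

Power calculation (paired t-test, normal approximation):
z_β = d · √n - z_{α/2}
z_β = 0.66 · √52 - 2.241
z_β = 0.66 · 7.211 - 2.241
z_β = 2.518

Power = Φ(z_β) = Φ(2.518) ≈ 0.994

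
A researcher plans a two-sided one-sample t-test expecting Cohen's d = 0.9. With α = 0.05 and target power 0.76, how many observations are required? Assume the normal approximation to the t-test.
n = 9

Sample size formula (one-sample t-test, normal approximation):
n = ((z_{α/2} + z_β) / d)²

z_{α/2} = 1.960 (for α = 0.05, two-sided)
z_β = 0.706 (for power = 0.76)
d = 0.9

n = ((1.960 + 0.706) / 0.9)²
n = (2.962)²
n ≈ 8.77
Round up to the next whole number: n = 9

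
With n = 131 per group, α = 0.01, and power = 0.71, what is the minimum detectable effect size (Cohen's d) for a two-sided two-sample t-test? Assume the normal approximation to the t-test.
d ≈ 0.39

Minimum detectable effect (two-sample t-test, normal approximation):
d = (z_{α/2} + z_β) / √(n/2)
d = (2.576 + 0.553) / √(131/2)
d = 3.129 / 8.093
d ≈ 0.39

By Cohen's convention (0.2 small / 0.5 medium / 0.8 large): small effect.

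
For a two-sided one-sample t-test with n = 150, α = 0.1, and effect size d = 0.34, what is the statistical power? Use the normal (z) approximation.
Power ≈ 0.99

Power calculation (one-sample t-test, normal approximation):
z_β = d · √n - z_{α/2}
z_β = 0.34 · √150 - 1.645
z_β = 0.34 · 12.247 - 1.645
z_β = 2.519

Power = Φ(z_β) = Φ(2.519) ≈ 0.994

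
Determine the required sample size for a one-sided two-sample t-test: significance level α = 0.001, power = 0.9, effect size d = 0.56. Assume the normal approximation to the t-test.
n = 122 per group

Sample size formula (two-sample t-test, normal approximation):
n = 2 · ((z_α + z_β) / d)²

z_α = 3.090 (for α = 0.001, one-sided)
z_β = 1.282 (for power = 0.9)
d = 0.56

n = 2 · ((3.090 + 1.282) / 0.56)²
n = 2 · (7.807)²
n ≈ 121.90
Round up to the next whole number: n = 122 per group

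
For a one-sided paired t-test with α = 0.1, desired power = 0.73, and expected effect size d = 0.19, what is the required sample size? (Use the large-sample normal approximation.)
n = 100 pairs

Sample size formula (paired t-test, normal approximation):
n = ((z_α + z_β) / d)²

z_α = 1.282 (for α = 0.1, one-sided)
z_β = 0.613 (for power = 0.73)
d = 0.19

n = ((1.282 + 0.613) / 0.19)²
n = (9.974)²
n ≈ 99.48
Round up to the next whole number: n = 100 pairs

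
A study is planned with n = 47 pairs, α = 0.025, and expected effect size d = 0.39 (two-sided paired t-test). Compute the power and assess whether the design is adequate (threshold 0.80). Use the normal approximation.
Power ≈ 0.67; the study is underpowered (power < 0.80)

Power calculation (paired t-test, normal approximation):
z_β = d · √n - z_{α/2}
z_β = 0.39 · √47 - 2.241
z_β = 0.39 · 6.856 - 2.241
z_β = 0.432

Power = Φ(z_β) = Φ(0.432) ≈ 0.667

Effect size d = 0.39 is small by Cohen's convention (0.2/0.5/0.8).

Threshold: power ≥ 0.80 is conventionally adequate.
Power ≈ 0.67 → the study is underpowered (power < 0.80).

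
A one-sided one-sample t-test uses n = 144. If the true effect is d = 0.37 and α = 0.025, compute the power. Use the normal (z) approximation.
Power ≈ 0.99

Power calculation (one-sample t-test, normal approximation):
z_β = d · √n - z_α
z_β = 0.37 · √144 - 1.960
z_β = 0.37 · 12.000 - 1.960
z_β = 2.480

Power = Φ(z_β) = Φ(2.480) ≈ 0.993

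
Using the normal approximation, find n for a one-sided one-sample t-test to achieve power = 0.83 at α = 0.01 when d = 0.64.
n = 27

Sample size formula (one-sample t-test, normal approximation):
n = ((z_α + z_β) / d)²

z_α = 2.326 (for α = 0.01, one-sided)
z_β = 0.954 (for power = 0.83)
d = 0.64

n = ((2.326 + 0.954) / 0.64)²
n = (5.125)²
n ≈ 26.27
Round up to the next whole number: n = 27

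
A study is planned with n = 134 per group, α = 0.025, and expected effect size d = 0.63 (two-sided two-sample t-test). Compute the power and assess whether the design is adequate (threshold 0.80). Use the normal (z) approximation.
Power ≈ 1.00; the study is adequately powered (power ≥ 0.80)

Power calculation (two-sample t-test, normal approximation):
z_β = d · √(n/2) - z_{α/2}
z_β = 0.63 · √(134/2) - 2.241
z_β = 0.63 · 8.185 - 2.241
z_β = 2.915

Power = Φ(z_β) = Φ(2.915) ≈ 0.998

Effect size d = 0.63 is medium by Cohen's convention (0.2/0.5/0.8).

Threshold: power ≥ 0.80 is conventionally adequate.
Power ≈ 1.00 → the study is adequately powered (power ≥ 0.80).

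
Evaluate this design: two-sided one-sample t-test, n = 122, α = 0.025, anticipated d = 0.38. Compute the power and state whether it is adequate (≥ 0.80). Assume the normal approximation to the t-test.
Power ≈ 0.97; the study is adequately powered (power ≥ 0.80)

Power calculation (one-sample t-test, normal approximation):
z_β = d · √n - z_{α/2}
z_β = 0.38 · √122 - 2.241
z_β = 0.38 · 11.045 - 2.241
z_β = 1.956

Power = Φ(z_β) = Φ(1.956) ≈ 0.975

Effect size d = 0.38 is small by Cohen's convention (0.2/0.5/0.8).

Threshold: power ≥ 0.80 is conventionally adequate.
Power ≈ 0.97 → the study is adequately powered (power ≥ 0.80).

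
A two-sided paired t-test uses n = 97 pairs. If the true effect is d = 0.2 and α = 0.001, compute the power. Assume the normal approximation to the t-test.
Power ≈ 0.09

Power calculation (paired t-test, normal approximation):
z_β = d · √n - z_{α/2}
z_β = 0.2 · √97 - 3.291
z_β = 0.2 · 9.849 - 3.291
z_β = -1.321

Power = Φ(z_β) = Φ(-1.321) ≈ 0.093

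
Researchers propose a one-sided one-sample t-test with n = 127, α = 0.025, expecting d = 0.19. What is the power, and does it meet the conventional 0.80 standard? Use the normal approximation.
Power ≈ 0.57; the study is underpowered (power < 0.80)

Power calculation (one-sample t-test, normal approximation):
z_β = d · √n - z_α
z_β = 0.19 · √127 - 1.960
z_β = 0.19 · 11.269 - 1.960
z_β = 0.181

Power = Φ(z_β) = Φ(0.181) ≈ 0.572

Effect size d = 0.19 is very small by Cohen's convention (0.2/0.5/0.8).

Threshold: power ≥ 0.80 is conventionally adequate.
Power ≈ 0.57 → the study is underpowered (power < 0.80).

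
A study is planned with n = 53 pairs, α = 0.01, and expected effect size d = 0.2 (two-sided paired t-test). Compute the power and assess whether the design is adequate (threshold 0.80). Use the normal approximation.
Power ≈ 0.13; the study is underpowered (power < 0.80)

Power calculation (paired t-test, normal approximation):
z_β = d · √n - z_{α/2}
z_β = 0.2 · √53 - 2.576
z_β = 0.2 · 7.280 - 2.576
z_β = -1.120

Power = Φ(z_β) = Φ(-1.120) ≈ 0.131

Effect size d = 0.2 is small by Cohen's convention (0.2/0.5/0.8).

Threshold: power ≥ 0.80 is conventionally adequate.
Power ≈ 0.13 → the study is underpowered (power < 0.80).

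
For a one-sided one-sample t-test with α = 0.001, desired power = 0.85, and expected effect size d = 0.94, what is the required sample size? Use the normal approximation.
n = 20

Sample size formula (one-sample t-test, normal approximation):
n = ((z_α + z_β) / d)²

z_α = 3.090 (for α = 0.001, one-sided)
z_β = 1.036 (for power = 0.85)
d = 0.94

n = ((3.090 + 1.036) / 0.94)²
n = (4.389)²
n ≈ 19.26
Round up to the next whole number: n = 20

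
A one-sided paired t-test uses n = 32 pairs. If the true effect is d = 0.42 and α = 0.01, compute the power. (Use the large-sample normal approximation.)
Power ≈ 0.52

Power calculation (paired t-test, normal approximation):
z_β = d · √n - z_α
z_β = 0.42 · √32 - 2.326
z_β = 0.42 · 5.657 - 2.326
z_β = 0.050

Power = Φ(z_β) = Φ(0.050) ≈ 0.520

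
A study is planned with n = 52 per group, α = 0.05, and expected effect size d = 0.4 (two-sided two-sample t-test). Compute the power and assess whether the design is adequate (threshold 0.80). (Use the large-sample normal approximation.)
Power ≈ 0.53; the study is underpowered (power < 0.80)

Power calculation (two-sample t-test, normal approximation):
z_β = d · √(n/2) - z_{α/2}
z_β = 0.4 · √(52/2) - 1.960
z_β = 0.4 · 5.099 - 1.960
z_β = 0.080

Power = Φ(z_β) = Φ(0.080) ≈ 0.532

Effect size d = 0.4 is small by Cohen's convention (0.2/0.5/0.8).

Threshold: power ≥ 0.80 is conventionally adequate.
Power ≈ 0.53 → the study is underpowered (power < 0.80).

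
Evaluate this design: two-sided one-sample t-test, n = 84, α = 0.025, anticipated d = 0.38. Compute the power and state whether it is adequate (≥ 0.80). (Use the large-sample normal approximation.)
Power ≈ 0.89; the study is adequately powered (power ≥ 0.80)

Power calculation (one-sample t-test, normal approximation):
z_β = d · √n - z_{α/2}
z_β = 0.38 · √84 - 2.241
z_β = 0.38 · 9.165 - 2.241
z_β = 1.241

Power = Φ(z_β) = Φ(1.241) ≈ 0.893

Effect size d = 0.38 is small by Cohen's convention (0.2/0.5/0.8).

Threshold: power ≥ 0.80 is conventionally adequate.
Power ≈ 0.89 → the study is adequately powered (power ≥ 0.80).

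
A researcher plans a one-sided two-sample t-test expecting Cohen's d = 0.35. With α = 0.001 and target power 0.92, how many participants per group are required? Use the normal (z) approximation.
n = 330 per group

Sample size formula (two-sample t-test, normal approximation):
n = 2 · ((z_α + z_β) / d)²

z_α = 3.090 (for α = 0.001, one-sided)
z_β = 1.405 (for power = 0.92)
d = 0.35

n = 2 · ((3.090 + 1.405) / 0.35)²
n = 2 · (12.843)²
n ≈ 329.89
Round up to the next whole number: n = 330 per group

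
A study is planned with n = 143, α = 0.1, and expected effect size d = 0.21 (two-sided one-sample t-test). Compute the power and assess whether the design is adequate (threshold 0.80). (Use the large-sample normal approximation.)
Power ≈ 0.81; the study is adequately powered (power ≥ 0.80)

Power calculation (one-sample t-test, normal approximation):
z_β = d · √n - z_{α/2}
z_β = 0.21 · √143 - 1.645
z_β = 0.21 · 11.958 - 1.645
z_β = 0.866

Power = Φ(z_β) = Φ(0.866) ≈ 0.807

Effect size d = 0.21 is small by Cohen's convention (0.2/0.5/0.8).

Threshold: power ≥ 0.80 is conventionally adequate.
Power ≈ 0.81 → the study is adequately powered (power ≥ 0.80).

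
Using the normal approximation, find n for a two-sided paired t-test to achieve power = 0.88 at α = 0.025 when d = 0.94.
n = 14 pairs

Sample size formula (paired t-test, normal approximation):
n = ((z_{α/2} + z_β) / d)²

z_{α/2} = 2.241 (for α = 0.025, two-sided)
z_β = 1.175 (for power = 0.88)
d = 0.94

n = ((2.241 + 1.175) / 0.94)²
n = (3.634)²
n ≈ 13.21
Round up to the next whole number: n = 14 pairs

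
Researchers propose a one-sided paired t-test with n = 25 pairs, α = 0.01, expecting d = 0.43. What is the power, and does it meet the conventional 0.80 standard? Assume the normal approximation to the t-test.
Power ≈ 0.43; the study is underpowered (power < 0.80)

Power calculation (paired t-test, normal approximation):
z_β = d · √n - z_α
z_β = 0.43 · √25 - 2.326
z_β = 0.43 · 5.000 - 2.326
z_β = -0.176

Power = Φ(z_β) = Φ(-0.176) ≈ 0.430

Effect size d = 0.43 is small by Cohen's convention (0.2/0.5/0.8).

Threshold: power ≥ 0.80 is conventionally adequate.
Power ≈ 0.43 → the study is underpowered (power < 0.80).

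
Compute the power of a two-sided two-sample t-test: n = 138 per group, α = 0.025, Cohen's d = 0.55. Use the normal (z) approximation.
Power ≈ 0.99

Power calculation (two-sample t-test, normal approximation):
z_β = d · √(n/2) - z_{α/2}
z_β = 0.55 · √(138/2) - 2.241
z_β = 0.55 · 8.307 - 2.241
z_β = 2.327

Power = Φ(z_β) = Φ(2.327) ≈ 0.990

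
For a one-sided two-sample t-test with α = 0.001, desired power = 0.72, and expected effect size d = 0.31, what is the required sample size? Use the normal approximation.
n = 281 per group

Sample size formula (two-sample t-test, normal approximation):
n = 2 · ((z_α + z_β) / d)²

z_α = 3.090 (for α = 0.001, one-sided)
z_β = 0.583 (for power = 0.72)
d = 0.31

n = 2 · ((3.090 + 0.583) / 0.31)²
n = 2 · (11.848)²
n ≈ 280.75
Round up to the next whole number: n = 281 per group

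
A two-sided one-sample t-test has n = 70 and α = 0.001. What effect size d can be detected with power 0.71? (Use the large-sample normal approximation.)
d ≈ 0.46

Minimum detectable effect (one-sample t-test, normal approximation):
d = (z_{α/2} + z_β) / √n
d = (3.291 + 0.553) / √70
d = 3.844 / 8.367
d ≈ 0.46

By Cohen's convention (0.2 small / 0.5 medium / 0.8 large): small effect.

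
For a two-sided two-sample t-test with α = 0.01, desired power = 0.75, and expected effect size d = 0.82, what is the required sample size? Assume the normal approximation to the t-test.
n = 32 per group

Sample size formula (two-sample t-test, normal approximation):
n = 2 · ((z_{α/2} + z_β) / d)²

z_{α/2} = 2.576 (for α = 0.01, two-sided)
z_β = 0.674 (for power = 0.75)
d = 0.82

n = 2 · ((2.576 + 0.674) / 0.82)²
n = 2 · (3.963)²
n ≈ 31.41
Round up to the next whole number: n = 32 per group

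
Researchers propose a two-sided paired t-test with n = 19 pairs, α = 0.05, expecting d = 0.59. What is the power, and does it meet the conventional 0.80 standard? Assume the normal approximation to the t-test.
Power ≈ 0.73; the study is underpowered (power < 0.80)

Power calculation (paired t-test, normal approximation):
z_β = d · √n - z_{α/2}
z_β = 0.59 · √19 - 1.960
z_β = 0.59 · 4.359 - 1.960
z_β = 0.612

Power = Φ(z_β) = Φ(0.612) ≈ 0.730

Effect size d = 0.59 is medium by Cohen's convention (0.2/0.5/0.8).

Threshold: power ≥ 0.80 is conventionally adequate.
Power ≈ 0.73 → the study is underpowered (power < 0.80).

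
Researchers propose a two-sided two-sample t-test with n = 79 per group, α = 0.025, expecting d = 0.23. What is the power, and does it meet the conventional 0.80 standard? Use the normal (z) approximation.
Power ≈ 0.21; the study is underpowered (power < 0.80)

Power calculation (two-sample t-test, normal approximation):
z_β = d · √(n/2) - z_{α/2}
z_β = 0.23 · √(79/2) - 2.241
z_β = 0.23 · 6.285 - 2.241
z_β = -0.796

Power = Φ(z_β) = Φ(-0.796) ≈ 0.213

Effect size d = 0.23 is small by Cohen's convention (0.2/0.5/0.8).

Threshold: power ≥ 0.80 is conventionally adequate.
Power ≈ 0.21 → the study is underpowered (power < 0.80).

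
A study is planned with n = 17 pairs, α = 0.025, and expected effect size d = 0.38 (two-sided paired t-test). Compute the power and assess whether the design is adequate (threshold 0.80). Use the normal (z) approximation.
Power ≈ 0.25; the study is underpowered (power < 0.80)

Power calculation (paired t-test, normal approximation):
z_β = d · √n - z_{α/2}
z_β = 0.38 · √17 - 2.241
z_β = 0.38 · 4.123 - 2.241
z_β = -0.675

Power = Φ(z_β) = Φ(-0.675) ≈ 0.250

Effect size d = 0.38 is small by Cohen's convention (0.2/0.5/0.8).

Threshold: power ≥ 0.80 is conventionally adequate.
Power ≈ 0.25 → the study is underpowered (power < 0.80).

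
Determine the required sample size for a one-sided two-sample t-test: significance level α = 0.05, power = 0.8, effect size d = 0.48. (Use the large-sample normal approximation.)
n = 54 per group

Sample size formula (two-sample t-test, normal approximation):
n = 2 · ((z_α + z_β) / d)²

z_α = 1.645 (for α = 0.05, one-sided)
z_β = 0.842 (for power = 0.8)
d = 0.48

n = 2 · ((1.645 + 0.842) / 0.48)²
n = 2 · (5.181)²
n ≈ 53.69
Round up to the next whole number: n = 54 per group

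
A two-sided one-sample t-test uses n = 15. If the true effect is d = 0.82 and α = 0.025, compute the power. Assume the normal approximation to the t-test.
Power ≈ 0.82

Power calculation (one-sample t-test, normal approximation):
z_β = d · √n - z_{α/2}
z_β = 0.82 · √15 - 2.241
z_β = 0.82 · 3.873 - 2.241
z_β = 0.934

Power = Φ(z_β) = Φ(0.934) ≈ 0.825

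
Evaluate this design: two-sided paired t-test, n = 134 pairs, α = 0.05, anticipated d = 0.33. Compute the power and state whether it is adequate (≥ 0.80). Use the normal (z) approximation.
Power ≈ 0.97; the study is adequately powered (power ≥ 0.80)

Power calculation (paired t-test, normal approximation):
z_β = d · √n - z_{α/2}
z_β = 0.33 · √134 - 1.960
z_β = 0.33 · 11.576 - 1.960
z_β = 1.860

Power = Φ(z_β) = Φ(1.860) ≈ 0.969

Effect size d = 0.33 is small by Cohen's convention (0.2/0.5/0.8).

Threshold: power ≥ 0.80 is conventionally adequate.
Power ≈ 0.97 → the study is adequately powered (power ≥ 0.80).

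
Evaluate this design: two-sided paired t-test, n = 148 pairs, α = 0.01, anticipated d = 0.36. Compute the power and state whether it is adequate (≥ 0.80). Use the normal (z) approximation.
Power ≈ 0.96; the study is adequately powered (power ≥ 0.80)

Power calculation (paired t-test, normal approximation):
z_β = d · √n - z_{α/2}
z_β = 0.36 · √148 - 2.576
z_β = 0.36 · 12.166 - 2.576
z_β = 1.804

Power = Φ(z_β) = Φ(1.804) ≈ 0.964

Effect size d = 0.36 is small by Cohen's convention (0.2/0.5/0.8).

Threshold: power ≥ 0.80 is conventionally adequate.
Power ≈ 0.96 → the study is adequately powered (power ≥ 0.80).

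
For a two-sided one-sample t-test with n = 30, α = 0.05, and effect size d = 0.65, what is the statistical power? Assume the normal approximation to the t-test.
Power ≈ 0.95

Power calculation (one-sample t-test, normal approximation):
z_β = d · √n - z_{α/2}
z_β = 0.65 · √30 - 1.960
z_β = 0.65 · 5.477 - 1.960
z_β = 1.600

Power = Φ(z_β) = Φ(1.600) ≈ 0.945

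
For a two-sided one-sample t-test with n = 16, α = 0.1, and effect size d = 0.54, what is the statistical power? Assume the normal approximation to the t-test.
Power ≈ 0.70

Power calculation (one-sample t-test, normal approximation):
z_β = d · √n - z_{α/2}
z_β = 0.54 · √16 - 1.645
z_β = 0.54 · 4.000 - 1.645
z_β = 0.515

Power = Φ(z_β) = Φ(0.515) ≈ 0.697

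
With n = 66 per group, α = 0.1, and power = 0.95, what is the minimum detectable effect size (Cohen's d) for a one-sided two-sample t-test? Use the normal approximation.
d ≈ 0.51

Minimum detectable effect (two-sample t-test, normal approximation):
d = (z_α + z_β) / √(n/2)
d = (1.282 + 1.645) / √(66/2)
d = 2.926 / 5.745
d ≈ 0.51

By Cohen's convention (0.2 small / 0.5 medium / 0.8 large): medium effect.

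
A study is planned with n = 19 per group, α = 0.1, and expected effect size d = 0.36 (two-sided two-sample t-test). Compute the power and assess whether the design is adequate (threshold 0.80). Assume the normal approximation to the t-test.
Power ≈ 0.30; the study is underpowered (power < 0.80)

Power calculation (two-sample t-test, normal approximation):
z_β = d · √(n/2) - z_{α/2}
z_β = 0.36 · √(19/2) - 1.645
z_β = 0.36 · 3.082 - 1.645
z_β = -0.535

Power = Φ(z_β) = Φ(-0.535) ≈ 0.296

Effect size d = 0.36 is small by Cohen's convention (0.2/0.5/0.8).

Threshold: power ≥ 0.80 is conventionally adequate.
Power ≈ 0.30 → the study is underpowered (power < 0.80).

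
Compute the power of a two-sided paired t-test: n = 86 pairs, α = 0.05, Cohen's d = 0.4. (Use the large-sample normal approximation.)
Power ≈ 0.96

Power calculation (paired t-test, normal approximation):
z_β = d · √n - z_{α/2}
z_β = 0.4 · √86 - 1.960
z_β = 0.4 · 9.274 - 1.960
z_β = 1.749

Power = Φ(z_β) = Φ(1.749) ≈ 0.960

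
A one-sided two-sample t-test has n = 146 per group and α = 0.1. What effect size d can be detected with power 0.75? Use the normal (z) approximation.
d ≈ 0.23

Minimum detectable effect (two-sample t-test, normal approximation):
d = (z_α + z_β) / √(n/2)
d = (1.282 + 0.674) / √(146/2)
d = 1.956 / 8.544
d ≈ 0.23

By Cohen's convention (0.2 small / 0.5 medium / 0.8 large): small effect.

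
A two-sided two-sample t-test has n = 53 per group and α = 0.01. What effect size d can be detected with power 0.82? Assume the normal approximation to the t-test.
d ≈ 0.68

Minimum detectable effect (two-sample t-test, normal approximation):
d = (z_{α/2} + z_β) / √(n/2)
d = (2.576 + 0.915) / √(53/2)
d = 3.491 / 5.148
d ≈ 0.68

By Cohen's convention (0.2 small / 0.5 medium / 0.8 large): medium effect.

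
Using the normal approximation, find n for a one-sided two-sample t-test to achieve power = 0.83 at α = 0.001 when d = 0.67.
n = 73 per group

Sample size formula (two-sample t-test, normal approximation):
n = 2 · ((z_α + z_β) / d)²

z_α = 3.090 (for α = 0.001, one-sided)
z_β = 0.954 (for power = 0.83)
d = 0.67

n = 2 · ((3.090 + 0.954) / 0.67)²
n = 2 · (6.036)²
n ≈ 72.87
Round up to the next whole number: n = 73 per group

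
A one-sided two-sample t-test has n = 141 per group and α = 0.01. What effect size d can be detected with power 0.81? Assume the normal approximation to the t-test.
d ≈ 0.38

Minimum detectable effect (two-sample t-test, normal approximation):
d = (z_α + z_β) / √(n/2)
d = (2.326 + 0.878) / √(141/2)
d = 3.204 / 8.396
d ≈ 0.38

By Cohen's convention (0.2 small / 0.5 medium / 0.8 large): small effect.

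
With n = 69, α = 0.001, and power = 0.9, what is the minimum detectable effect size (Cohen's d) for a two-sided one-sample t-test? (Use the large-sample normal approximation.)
d ≈ 0.55

Minimum detectable effect (one-sample t-test, normal approximation):
d = (z_{α/2} + z_β) / √n
d = (3.291 + 1.282) / √69
d = 4.572 / 8.307
d ≈ 0.55

By Cohen's convention (0.2 small / 0.5 medium / 0.8 large): medium effect.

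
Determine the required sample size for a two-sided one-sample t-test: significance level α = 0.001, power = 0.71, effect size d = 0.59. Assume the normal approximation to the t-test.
n = 43

Sample size formula (one-sample t-test, normal approximation):
n = ((z_{α/2} + z_β) / d)²

z_{α/2} = 3.291 (for α = 0.001, two-sided)
z_β = 0.553 (for power = 0.71)
d = 0.59

n = ((3.291 + 0.553) / 0.59)²
n = (6.515)²
n ≈ 42.45
Round up to the next whole number: n = 43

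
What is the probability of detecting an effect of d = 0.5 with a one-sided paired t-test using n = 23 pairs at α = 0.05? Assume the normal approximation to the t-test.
Power ≈ 0.77

Power calculation (paired t-test, normal approximation):
z_β = d · √n - z_α
z_β = 0.5 · √23 - 1.645
z_β = 0.5 · 4.796 - 1.645
z_β = 0.753

Power = Φ(z_β) = Φ(0.753) ≈ 0.774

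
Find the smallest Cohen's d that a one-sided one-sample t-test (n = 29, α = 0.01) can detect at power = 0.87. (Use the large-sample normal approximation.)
d ≈ 0.64

Minimum detectable effect (one-sample t-test, normal approximation):
d = (z_α + z_β) / √n
d = (2.326 + 1.126) / √29
d = 3.453 / 5.385
d ≈ 0.64

By Cohen's convention (0.2 small / 0.5 medium / 0.8 large): medium effect.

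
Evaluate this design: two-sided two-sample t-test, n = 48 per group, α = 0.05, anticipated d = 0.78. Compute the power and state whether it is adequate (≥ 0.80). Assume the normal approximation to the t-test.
Power ≈ 0.97; the study is adequately powered (power ≥ 0.80)

Power calculation (two-sample t-test, normal approximation):
z_β = d · √(n/2) - z_{α/2}
z_β = 0.78 · √(48/2) - 1.960
z_β = 0.78 · 4.899 - 1.960
z_β = 1.861

Power = Φ(z_β) = Φ(1.861) ≈ 0.969

Effect size d = 0.78 is medium by Cohen's convention (0.2/0.5/0.8).

Threshold: power ≥ 0.80 is conventionally adequate.
Power ≈ 0.97 → the study is adequately powered (power ≥ 0.80).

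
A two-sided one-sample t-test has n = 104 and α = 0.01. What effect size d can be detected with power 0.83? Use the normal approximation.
d ≈ 0.35

Minimum detectable effect (one-sample t-test, normal approximation):
d = (z_{α/2} + z_β) / √n
d = (2.576 + 0.954) / √104
d = 3.530 / 10.198
d ≈ 0.35

By Cohen's convention (0.2 small / 0.5 medium / 0.8 large): small effect.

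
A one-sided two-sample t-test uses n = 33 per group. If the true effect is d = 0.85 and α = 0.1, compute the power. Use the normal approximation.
Power ≈ 0.99

Power calculation (two-sample t-test, normal approximation):
z_β = d · √(n/2) - z_α
z_β = 0.85 · √(33/2) - 1.282
z_β = 0.85 · 4.062 - 1.282
z_β = 2.171

Power = Φ(z_β) = Φ(2.171) ≈ 0.985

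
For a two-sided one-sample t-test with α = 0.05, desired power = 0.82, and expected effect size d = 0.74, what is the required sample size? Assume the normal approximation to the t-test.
n = 16

Sample size formula (one-sample t-test, normal approximation):
n = ((z_{α/2} + z_β) / d)²

z_{α/2} = 1.960 (for α = 0.05, two-sided)
z_β = 0.915 (for power = 0.82)
d = 0.74

n = ((1.960 + 0.915) / 0.74)²
n = (3.885)²
n ≈ 15.09
Round up to the next whole number: n = 16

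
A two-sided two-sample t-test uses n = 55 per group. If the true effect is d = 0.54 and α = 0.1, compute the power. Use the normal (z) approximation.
Power ≈ 0.88

Power calculation (two-sample t-test, normal approximation):
z_β = d · √(n/2) - z_{α/2}
z_β = 0.54 · √(55/2) - 1.645
z_β = 0.54 · 5.244 - 1.645
z_β = 1.187

Power = Φ(z_β) = Φ(1.187) ≈ 0.882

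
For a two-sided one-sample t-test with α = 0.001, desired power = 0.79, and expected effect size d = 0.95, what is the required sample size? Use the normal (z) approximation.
n = 19

Sample size formula (one-sample t-test, normal approximation):
n = ((z_{α/2} + z_β) / d)²

z_{α/2} = 3.291 (for α = 0.001, two-sided)
z_β = 0.806 (for power = 0.79)
d = 0.95

n = ((3.291 + 0.806) / 0.95)²
n = (4.313)²
n ≈ 18.60
Round up to the next whole number: n = 19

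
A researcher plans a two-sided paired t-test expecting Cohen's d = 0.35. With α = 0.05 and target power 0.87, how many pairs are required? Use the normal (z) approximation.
n = 78 pairs

Sample size formula (paired t-test, normal approximation):
n = ((z_{α/2} + z_β) / d)²

z_{α/2} = 1.960 (for α = 0.05, two-sided)
z_β = 1.126 (for power = 0.87)
d = 0.35

n = ((1.960 + 1.126) / 0.35)²
n = (8.817)²
n ≈ 77.74
Round up to the next whole number: n = 78 pairs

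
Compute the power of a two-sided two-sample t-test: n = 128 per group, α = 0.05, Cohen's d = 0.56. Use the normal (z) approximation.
Power ≈ 0.99

Power calculation (two-sample t-test, normal approximation):
z_β = d · √(n/2) - z_{α/2}
z_β = 0.56 · √(128/2) - 1.960
z_β = 0.56 · 8.000 - 1.960
z_β = 2.520

Power = Φ(z_β) = Φ(2.520) ≈ 0.994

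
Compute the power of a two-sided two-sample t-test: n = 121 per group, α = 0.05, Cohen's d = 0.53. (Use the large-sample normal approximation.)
Power ≈ 0.98

Power calculation (two-sample t-test, normal approximation):
z_β = d · √(n/2) - z_{α/2}
z_β = 0.53 · √(121/2) - 1.960
z_β = 0.53 · 7.778 - 1.960
z_β = 2.162

Power = Φ(z_β) = Φ(2.162) ≈ 0.985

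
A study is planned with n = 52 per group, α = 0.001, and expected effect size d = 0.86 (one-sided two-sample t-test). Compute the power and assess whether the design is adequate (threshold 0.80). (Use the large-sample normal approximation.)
Power ≈ 0.90; the study is adequately powered (power ≥ 0.80)

Power calculation (two-sample t-test, normal approximation):
z_β = d · √(n/2) - z_α
z_β = 0.86 · √(52/2) - 3.090
z_β = 0.86 · 5.099 - 3.090
z_β = 1.295

Power = Φ(z_β) = Φ(1.295) ≈ 0.902

Effect size d = 0.86 is large by Cohen's convention (0.2/0.5/0.8).

Threshold: power ≥ 0.80 is conventionally adequate.
Power ≈ 0.90 → the study is adequately powered (power ≥ 0.80).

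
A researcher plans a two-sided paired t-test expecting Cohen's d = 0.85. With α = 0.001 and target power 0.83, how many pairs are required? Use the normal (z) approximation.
n = 25 pairs

Sample size formula (paired t-test, normal approximation):
n = ((z_{α/2} + z_β) / d)²

z_{α/2} = 3.291 (for α = 0.001, two-sided)
z_β = 0.954 (for power = 0.83)
d = 0.85

n = ((3.291 + 0.954) / 0.85)²
n = (4.994)²
n ≈ 24.94
Round up to the next whole number: n = 25 pairs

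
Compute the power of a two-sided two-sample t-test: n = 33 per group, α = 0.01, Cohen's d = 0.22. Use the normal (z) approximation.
Power ≈ 0.05

Power calculation (two-sample t-test, normal approximation):
z_β = d · √(n/2) - z_{α/2}
z_β = 0.22 · √(33/2) - 2.576
z_β = 0.22 · 4.062 - 2.576
z_β = -1.682

Power = Φ(z_β) = Φ(-1.682) ≈ 0.046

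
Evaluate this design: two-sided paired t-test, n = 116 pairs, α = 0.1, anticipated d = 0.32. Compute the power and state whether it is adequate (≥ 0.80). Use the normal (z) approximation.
Power ≈ 0.96; the study is adequately powered (power ≥ 0.80)

Power calculation (paired t-test, normal approximation):
z_β = d · √n - z_{α/2}
z_β = 0.32 · √116 - 1.645
z_β = 0.32 · 10.770 - 1.645
z_β = 1.802

Power = Φ(z_β) = Φ(1.802) ≈ 0.964

Effect size d = 0.32 is small by Cohen's convention (0.2/0.5/0.8).

Threshold: power ≥ 0.80 is conventionally adequate.
Power ≈ 0.96 → the study is adequately powered (power ≥ 0.80).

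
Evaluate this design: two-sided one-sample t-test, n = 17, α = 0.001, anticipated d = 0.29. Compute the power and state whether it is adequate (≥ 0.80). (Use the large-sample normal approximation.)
Power ≈ 0.02; the study is underpowered (power < 0.80)

Power calculation (one-sample t-test, normal approximation):
z_β = d · √n - z_{α/2}
z_β = 0.29 · √17 - 3.291
z_β = 0.29 · 4.123 - 3.291
z_β = -2.095

Power = Φ(z_β) = Φ(-2.095) ≈ 0.018

Effect size d = 0.29 is small by Cohen's convention (0.2/0.5/0.8).

Threshold: power ≥ 0.80 is conventionally adequate.
Power ≈ 0.02 → the study is underpowered (power < 0.80).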